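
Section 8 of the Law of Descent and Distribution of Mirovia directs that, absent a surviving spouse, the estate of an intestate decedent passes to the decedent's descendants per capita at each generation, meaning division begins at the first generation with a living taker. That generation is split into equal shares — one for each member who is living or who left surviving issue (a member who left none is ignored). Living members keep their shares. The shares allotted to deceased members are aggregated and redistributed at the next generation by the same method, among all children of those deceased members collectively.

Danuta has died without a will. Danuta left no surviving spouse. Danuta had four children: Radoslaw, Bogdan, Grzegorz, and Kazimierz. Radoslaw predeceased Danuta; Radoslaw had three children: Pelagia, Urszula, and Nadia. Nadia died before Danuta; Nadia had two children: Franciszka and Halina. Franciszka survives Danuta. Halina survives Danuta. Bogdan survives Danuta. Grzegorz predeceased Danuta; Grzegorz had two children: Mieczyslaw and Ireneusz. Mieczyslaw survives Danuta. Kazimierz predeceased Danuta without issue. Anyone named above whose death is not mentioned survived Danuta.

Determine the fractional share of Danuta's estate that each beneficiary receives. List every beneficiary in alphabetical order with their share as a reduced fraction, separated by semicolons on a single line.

There is no surviving spouse, so the entire estate passes to Danuta's descendants per capita at each generation.
At generation 1 (Radoslaw, Bogdan, Grzegorz) there are 3 shares of (1)/3 = 1/3 each.
Living: Bogdan — each takes 1/3.
Deceased: Radoslaw and Grzegorz. Their combined 2/3 is pooled and carried to generation 2.
At generation 2 (Pelagia, Urszula, Nadia, Mieczyslaw, Ireneusz) there are 5 shares of (2/3)/5 = 2/15 each.
Living: Pelagia, Urszula, Mieczyslaw, and Ireneusz — each takes 2/15.
Deceased: Nadia. That 2/15 share is carried to generation 3.
At generation 3 (Franciszka, Halina) there are 2 shares of (2/15)/2 = 1/15 each.
Living: Franciszka and Halina — each takes 1/15.

Bogdan 1/3; Franciszka 1/15; Halina 1/15; Ireneusz 2/15; Mieczyslaw 2/15; Pelagia 2/15; Urszula 2/15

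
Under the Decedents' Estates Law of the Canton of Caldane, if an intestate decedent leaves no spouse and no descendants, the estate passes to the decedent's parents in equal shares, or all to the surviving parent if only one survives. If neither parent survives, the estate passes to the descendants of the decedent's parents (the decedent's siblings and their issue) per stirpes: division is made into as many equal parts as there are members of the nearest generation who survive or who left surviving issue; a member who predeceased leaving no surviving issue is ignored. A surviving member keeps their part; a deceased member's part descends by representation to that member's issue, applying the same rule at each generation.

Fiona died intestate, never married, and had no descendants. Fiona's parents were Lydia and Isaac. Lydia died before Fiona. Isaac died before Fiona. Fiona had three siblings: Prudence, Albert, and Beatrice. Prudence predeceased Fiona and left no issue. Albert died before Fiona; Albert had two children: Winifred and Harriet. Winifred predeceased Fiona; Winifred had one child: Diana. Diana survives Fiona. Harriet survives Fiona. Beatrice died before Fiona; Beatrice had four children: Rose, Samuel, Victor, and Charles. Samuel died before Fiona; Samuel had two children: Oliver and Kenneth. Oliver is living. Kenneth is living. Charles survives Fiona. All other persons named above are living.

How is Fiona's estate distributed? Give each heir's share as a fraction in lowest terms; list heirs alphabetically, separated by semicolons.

Neither parent survives and there are no descendants, so the estate passes to Fiona's siblings and their issue per stirpes.
Prudence left no surviving issue, so that branch lapses and is disregarded.
The estate is divided into 2 equal shares of 1/2 among Albert, Beatrice.
Albert predeceased; the 1/2 allotted to Albert's branch passes to Albert's issue by representation.
The 1/2 is divided into 2 equal shares of 1/4 among Winifred, Harriet.
Winifred predeceased; the 1/4 allotted to Winifred's branch passes to Winifred's issue by representation.
Diana is the sole taker at this level and receives the full 1/4.
Harriet is living and takes 1/4.
Beatrice predeceased; the 1/2 allotted to Beatrice's branch passes to Beatrice's issue by representation.
The 1/2 is divided into 4 equal shares of 1/8 among Rose, Samuel, Victor, Charles.
Rose is living and takes 1/8.
Samuel predeceased; the 1/8 allotted to Samuel's branch passes to Samuel's issue by representation.
The 1/8 is divided into 2 equal shares of 1/16 among Oliver, Kenneth.
Oliver is living and takes 1/16.
Kenneth is living and takes 1/16.
Victor is living and takes 1/8.
Charles is living and takes 1/8.

Charles 1/8; Diana 1/4; Harriet 1/4; Kenneth 1/16; Oliver 1/16; Rose 1/8; Victor 1/8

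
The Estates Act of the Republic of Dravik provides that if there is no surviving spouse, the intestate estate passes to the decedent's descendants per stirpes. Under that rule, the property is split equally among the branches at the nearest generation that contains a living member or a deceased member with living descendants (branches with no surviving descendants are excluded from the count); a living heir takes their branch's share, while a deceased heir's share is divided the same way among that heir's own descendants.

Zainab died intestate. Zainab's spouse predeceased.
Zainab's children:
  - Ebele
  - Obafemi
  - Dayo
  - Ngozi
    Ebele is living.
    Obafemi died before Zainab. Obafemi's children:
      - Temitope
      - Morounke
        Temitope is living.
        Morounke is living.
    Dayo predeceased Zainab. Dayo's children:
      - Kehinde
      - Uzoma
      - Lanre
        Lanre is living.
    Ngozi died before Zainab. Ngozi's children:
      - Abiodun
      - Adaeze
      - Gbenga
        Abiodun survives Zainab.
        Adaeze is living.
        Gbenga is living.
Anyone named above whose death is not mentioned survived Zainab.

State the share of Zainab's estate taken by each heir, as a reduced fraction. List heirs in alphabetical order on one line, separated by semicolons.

Abiodun 1/12; Adaeze 1/12; Ebele 1/4; Gbenga 1/12; Kehinde 1/12; Lanre 1/12; Morounke 1/8; Temitope 1/8; Uzoma 1/12

There is no surviving spouse, so the entire estate passes to Zainab's descendants per stirpes.
The estate is divided into 4 equal shares of 1/4 among Ebele, Obafemi, Dayo, Ngozi.
Ebele is living and takes 1/4.
Obafemi predeceased; the 1/4 allotted to Obafemi's branch passes to Obafemi's issue by representation.
The 1/4 is divided into 2 equal shares of 1/8 among Temitope, Morounke.
Temitope is living and takes 1/8.
Morounke is living and takes 1/8.
Dayo predeceased; the 1/4 allotted to Dayo's branch passes to Dayo's issue by representation.
The 1/4 is divided into 3 equal shares of 1/12 among Kehinde, Uzoma, Lanre.
Kehinde is living and takes 1/12.
Uzoma is living and takes 1/12.
Lanre is living and takes 1/12.
Ngozi predeceased; the 1/4 allotted to Ngozi's branch passes to Ngozi's issue by representation.
The 1/4 is divided into 3 equal shares of 1/12 among Abiodun, Adaeze, Gbenga.
Abiodun is living and takes 1/12.
Adaeze is living and takes 1/12.
Gbenga is living and takes 1/12.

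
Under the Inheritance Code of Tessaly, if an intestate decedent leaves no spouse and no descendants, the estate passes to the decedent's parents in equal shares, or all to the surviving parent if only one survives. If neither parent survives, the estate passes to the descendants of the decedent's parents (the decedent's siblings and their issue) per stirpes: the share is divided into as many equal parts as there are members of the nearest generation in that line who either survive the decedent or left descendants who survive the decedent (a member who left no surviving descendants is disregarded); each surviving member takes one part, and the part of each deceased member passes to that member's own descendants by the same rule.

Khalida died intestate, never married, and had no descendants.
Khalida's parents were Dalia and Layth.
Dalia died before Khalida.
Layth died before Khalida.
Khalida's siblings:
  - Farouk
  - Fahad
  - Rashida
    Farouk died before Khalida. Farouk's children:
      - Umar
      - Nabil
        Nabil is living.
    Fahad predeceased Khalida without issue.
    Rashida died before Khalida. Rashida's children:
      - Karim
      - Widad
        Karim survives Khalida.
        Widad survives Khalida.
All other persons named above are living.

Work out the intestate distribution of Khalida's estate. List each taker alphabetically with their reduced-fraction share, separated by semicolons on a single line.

Neither parent survives and there are no descendants, so the estate passes to Khalida's siblings and their issue per stirpes.
Fahad left no surviving issue, so that branch lapses and is disregarded.
The estate is divided into 2 equal shares of 1/2 among Farouk, Rashida.
Farouk predeceased; the 1/2 allotted to Farouk's branch passes to Farouk's issue by representation.
The 1/2 is divided into 2 equal shares of 1/4 among Umar, Nabil.
Umar is living and takes 1/4.
Nabil is living and takes 1/4.
Rashida predeceased; the 1/2 allotted to Rashida's branch passes to Rashida's issue by representation.
The 1/2 is divided into 2 equal shares of 1/4 among Karim, Widad.
Karim is living and takes 1/4.
Widad is living and takes 1/4.

Karim 1/4; Nabil 1/4; Umar 1/4; Widad 1/4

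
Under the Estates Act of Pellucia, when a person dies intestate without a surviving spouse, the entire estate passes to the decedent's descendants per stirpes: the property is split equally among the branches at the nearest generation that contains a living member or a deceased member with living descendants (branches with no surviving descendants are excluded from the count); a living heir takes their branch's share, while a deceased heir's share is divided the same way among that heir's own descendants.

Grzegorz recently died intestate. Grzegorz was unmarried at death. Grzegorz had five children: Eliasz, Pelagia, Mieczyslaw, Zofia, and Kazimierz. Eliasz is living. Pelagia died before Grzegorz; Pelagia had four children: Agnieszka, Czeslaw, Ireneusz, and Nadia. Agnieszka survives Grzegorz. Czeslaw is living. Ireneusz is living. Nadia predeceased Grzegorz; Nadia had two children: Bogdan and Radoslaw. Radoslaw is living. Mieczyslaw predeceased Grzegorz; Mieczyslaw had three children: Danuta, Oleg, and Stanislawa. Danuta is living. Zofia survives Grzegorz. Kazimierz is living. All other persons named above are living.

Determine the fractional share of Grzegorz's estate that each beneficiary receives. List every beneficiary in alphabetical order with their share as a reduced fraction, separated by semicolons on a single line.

Agnieszka 1/20; Bogdan 1/40; Czeslaw 1/20; Danuta 1/15; Eliasz 1/5; Ireneusz 1/20; Kazimierz 1/5; Oleg 1/15; Radoslaw 1/40; Stanislawa 1/15; Zofia 1/5

There is no surviving spouse, so the entire estate passes to Grzegorz's descendants per stirpes.
The estate is divided into 5 equal shares of 1/5 among Eliasz, Pelagia, Mieczyslaw, Zofia, Kazimierz.
Eliasz is living and takes 1/5.
Pelagia predeceased; the 1/5 allotted to Pelagia's branch passes to Pelagia's issue by representation.
The 1/5 is divided into 4 equal shares of 1/20 among Agnieszka, Czeslaw, Ireneusz, Nadia.
Agnieszka is living and takes 1/20.
Czeslaw is living and takes 1/20.
Ireneusz is living and takes 1/20.
Nadia predeceased; the 1/20 allotted to Nadia's branch passes to Nadia's issue by representation.
The 1/20 is divided into 2 equal shares of 1/40 among Bogdan, Radoslaw.
Bogdan is living and takes 1/40.
Radoslaw is living and takes 1/40.
Mieczyslaw predeceased; the 1/5 allotted to Mieczyslaw's branch passes to Mieczyslaw's issue by representation.
The 1/5 is divided into 3 equal shares of 1/15 among Danuta, Oleg, Stanislawa.
Danuta is living and takes 1/15.
Oleg is living and takes 1/15.
Stanislawa is living and takes 1/15.
Zofia is living and takes 1/5.
Kazimierz is living and takes 1/5.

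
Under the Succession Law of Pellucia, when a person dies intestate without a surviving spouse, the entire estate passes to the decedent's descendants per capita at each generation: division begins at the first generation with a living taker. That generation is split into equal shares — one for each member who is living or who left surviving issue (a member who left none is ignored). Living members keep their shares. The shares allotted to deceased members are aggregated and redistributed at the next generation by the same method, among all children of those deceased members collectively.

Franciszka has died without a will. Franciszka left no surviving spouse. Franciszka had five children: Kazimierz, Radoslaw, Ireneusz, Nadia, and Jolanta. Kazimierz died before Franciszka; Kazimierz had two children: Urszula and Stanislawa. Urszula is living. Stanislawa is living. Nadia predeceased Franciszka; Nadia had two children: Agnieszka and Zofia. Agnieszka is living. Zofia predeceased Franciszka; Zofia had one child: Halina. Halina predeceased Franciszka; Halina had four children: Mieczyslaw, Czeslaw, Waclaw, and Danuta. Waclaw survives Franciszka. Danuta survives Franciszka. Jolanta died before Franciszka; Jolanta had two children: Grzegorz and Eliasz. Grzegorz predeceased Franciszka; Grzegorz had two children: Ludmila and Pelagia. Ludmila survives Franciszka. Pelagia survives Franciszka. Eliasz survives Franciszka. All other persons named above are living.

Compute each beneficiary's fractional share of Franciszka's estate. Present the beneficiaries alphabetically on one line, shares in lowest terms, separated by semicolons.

There is no surviving spouse, so the entire estate passes to Franciszka's descendants per capita at each generation.
At generation 1 (Kazimierz, Radoslaw, Ireneusz, Nadia, Jolanta) there are 5 shares of (1)/5 = 1/5 each.
Living: Radoslaw and Ireneusz — each takes 1/5.
Deceased: Kazimierz, Nadia, and Jolanta. Their combined 3/5 is pooled and carried to generation 2.
At generation 2 (Urszula, Stanislawa, Agnieszka, Zofia, Grzegorz, Eliasz) there are 6 shares of (3/5)/6 = 1/10 each.
Living: Urszula, Stanislawa, Agnieszka, and Eliasz — each takes 1/10.
Deceased: Zofia and Grzegorz. Their combined 1/5 is pooled and carried to generation 3.
At generation 3 (Halina, Ludmila, Pelagia) there are 3 shares of (1/5)/3 = 1/15 each.
Living: Ludmila and Pelagia — each takes 1/15.
Deceased: Halina. That 1/15 share is carried to generation 4.
At generation 4 (Mieczyslaw, Czeslaw, Waclaw, Danuta) there are 4 shares of (1/15)/4 = 1/60 each.
Living: Mieczyslaw, Czeslaw, Waclaw, and Danuta — each takes 1/60.

Agnieszka 1/10; Czeslaw 1/60; Danuta 1/60; Eliasz 1/10; Ireneusz 1/5; Ludmila 1/15; Mieczyslaw 1/60; Pelagia 1/15; Radoslaw 1/5; Stanislawa 1/10; Urszula 1/10; Waclaw 1/60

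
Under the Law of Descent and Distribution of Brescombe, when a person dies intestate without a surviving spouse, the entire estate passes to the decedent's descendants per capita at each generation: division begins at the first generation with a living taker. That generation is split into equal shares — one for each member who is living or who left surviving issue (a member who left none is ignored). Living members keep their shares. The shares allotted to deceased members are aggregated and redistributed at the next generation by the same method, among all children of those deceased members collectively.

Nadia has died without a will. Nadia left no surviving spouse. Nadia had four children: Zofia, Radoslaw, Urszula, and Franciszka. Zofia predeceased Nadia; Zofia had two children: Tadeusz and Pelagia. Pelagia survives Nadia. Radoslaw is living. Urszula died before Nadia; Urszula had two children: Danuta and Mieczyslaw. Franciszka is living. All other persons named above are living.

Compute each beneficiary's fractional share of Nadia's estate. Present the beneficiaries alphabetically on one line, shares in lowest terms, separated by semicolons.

Danuta 1/8; Franciszka 1/4; Mieczyslaw 1/8; Pelagia 1/8; Radoslaw 1/4; Tadeusz 1/8

There is no surviving spouse, so the entire estate passes to Nadia's descendants per capita at each generation.
At generation 1 (Zofia, Radoslaw, Urszula, Franciszka) there are 4 shares of (1)/4 = 1/4 each.
Living: Radoslaw and Franciszka — each takes 1/4.
Deceased: Zofia and Urszula. Their combined 1/2 is pooled and carried to generation 2.
At generation 2 (Tadeusz, Pelagia, Danuta, Mieczyslaw) there are 4 shares of (1/2)/4 = 1/8 each.
Living: Tadeusz, Pelagia, Danuta, and Mieczyslaw — each takes 1/8.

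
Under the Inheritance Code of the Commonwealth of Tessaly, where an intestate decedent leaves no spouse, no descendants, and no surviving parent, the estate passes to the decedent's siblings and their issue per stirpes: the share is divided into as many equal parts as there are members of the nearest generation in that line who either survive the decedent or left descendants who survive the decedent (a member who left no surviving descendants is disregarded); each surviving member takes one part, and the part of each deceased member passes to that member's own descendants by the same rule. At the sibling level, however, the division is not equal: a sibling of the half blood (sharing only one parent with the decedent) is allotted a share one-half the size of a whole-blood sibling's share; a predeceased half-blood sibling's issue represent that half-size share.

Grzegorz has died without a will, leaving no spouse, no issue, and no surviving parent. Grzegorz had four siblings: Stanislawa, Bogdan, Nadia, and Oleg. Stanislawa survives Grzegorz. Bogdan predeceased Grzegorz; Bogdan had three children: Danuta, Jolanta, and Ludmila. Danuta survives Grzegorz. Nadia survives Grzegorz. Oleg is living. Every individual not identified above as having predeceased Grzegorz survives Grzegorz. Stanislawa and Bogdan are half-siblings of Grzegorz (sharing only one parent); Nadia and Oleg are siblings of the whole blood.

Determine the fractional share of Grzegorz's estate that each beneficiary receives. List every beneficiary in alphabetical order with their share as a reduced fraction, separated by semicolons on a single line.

No spouse, descendants, or parent survives, so the estate passes to Grzegorz's siblings per stirpes.
Half-blood siblings count for one-half the weight of whole-blood siblings at the initial division.
Dividing 1 in proportion to weights (total weight 3): Stanislawa (weight 1/2) → 1/6; Bogdan (weight 1/2) → 1/6; Nadia (weight 1) → 1/3; Oleg (weight 1) → 1/3.
Stanislawa is living and takes 1/6.
Bogdan predeceased; the 1/6 allotted to Bogdan's branch passes to Bogdan's issue by representation.
The 1/6 is divided into 3 equal shares of 1/18 among Danuta, Jolanta, Ludmila.
Danuta is living and takes 1/18.
Jolanta is living and takes 1/18.
Ludmila is living and takes 1/18.
Nadia is living and takes 1/3.
Oleg is living and takes 1/3.

Danuta 1/18; Jolanta 1/18; Ludmila 1/18; Nadia 1/3; Oleg 1/3; Stanislawa 1/6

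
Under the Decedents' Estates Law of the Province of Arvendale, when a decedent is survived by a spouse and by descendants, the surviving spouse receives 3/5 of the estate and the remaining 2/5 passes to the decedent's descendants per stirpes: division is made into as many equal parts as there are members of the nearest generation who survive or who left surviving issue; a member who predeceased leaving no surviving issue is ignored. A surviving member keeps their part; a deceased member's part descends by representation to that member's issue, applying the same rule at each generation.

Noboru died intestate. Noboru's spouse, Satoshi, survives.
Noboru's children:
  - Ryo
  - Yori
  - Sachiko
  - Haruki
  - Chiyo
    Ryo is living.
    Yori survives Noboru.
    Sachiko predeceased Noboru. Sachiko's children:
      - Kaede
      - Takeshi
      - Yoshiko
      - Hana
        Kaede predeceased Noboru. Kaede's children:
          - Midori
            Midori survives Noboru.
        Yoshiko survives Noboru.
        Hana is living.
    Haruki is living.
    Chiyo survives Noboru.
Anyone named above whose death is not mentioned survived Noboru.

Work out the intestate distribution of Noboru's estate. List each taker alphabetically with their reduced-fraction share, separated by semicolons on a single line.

Satoshi, as surviving spouse, takes 3/5.
The remaining 2/5 passes to Noboru's descendants per stirpes.
The 2/5 is divided into 5 equal shares of 2/25 among Ryo, Yori, Sachiko, Haruki, Chiyo.
Ryo is living and takes 2/25.
Yori is living and takes 2/25.
Sachiko predeceased; the 2/25 allotted to Sachiko's branch passes to Sachiko's issue by representation.
The 2/25 is divided into 4 equal shares of 1/50 among Kaede, Takeshi, Yoshiko, Hana.
Kaede predeceased; the 1/50 allotted to Kaede's branch passes to Kaede's issue by representation.
Midori is the sole taker at this level and receives the full 1/50.
Takeshi is living and takes 1/50.
Yoshiko is living and takes 1/50.
Hana is living and takes 1/50.
Haruki is living and takes 2/25.
Chiyo is living and takes 2/25.

Chiyo 2/25; Hana 1/50; Haruki 2/25; Midori 1/50; Ryo 2/25; Satoshi 3/5; Takeshi 1/50; Yori 2/25; Yoshiko 1/50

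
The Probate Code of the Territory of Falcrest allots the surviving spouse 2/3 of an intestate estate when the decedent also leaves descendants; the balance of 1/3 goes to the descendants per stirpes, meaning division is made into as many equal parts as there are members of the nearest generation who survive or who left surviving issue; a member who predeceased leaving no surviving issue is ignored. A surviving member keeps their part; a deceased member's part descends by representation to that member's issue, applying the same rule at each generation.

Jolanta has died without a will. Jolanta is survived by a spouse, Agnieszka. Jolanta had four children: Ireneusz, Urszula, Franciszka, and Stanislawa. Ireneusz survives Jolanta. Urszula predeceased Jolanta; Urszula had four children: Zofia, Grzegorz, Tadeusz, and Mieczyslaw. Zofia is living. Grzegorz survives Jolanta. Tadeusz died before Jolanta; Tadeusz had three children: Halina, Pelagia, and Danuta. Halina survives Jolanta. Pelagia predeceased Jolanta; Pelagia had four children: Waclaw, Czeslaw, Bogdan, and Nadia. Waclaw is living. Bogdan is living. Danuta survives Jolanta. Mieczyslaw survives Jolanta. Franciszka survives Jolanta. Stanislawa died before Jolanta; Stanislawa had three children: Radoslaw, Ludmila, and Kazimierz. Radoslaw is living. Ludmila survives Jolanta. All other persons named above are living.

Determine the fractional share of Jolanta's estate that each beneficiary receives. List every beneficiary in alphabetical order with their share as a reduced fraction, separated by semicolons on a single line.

Agnieszka, as surviving spouse, takes 2/3.
The remaining 1/3 passes to Jolanta's descendants per stirpes.
The 1/3 is divided into 4 equal shares of 1/12 among Ireneusz, Urszula, Franciszka, Stanislawa.
Ireneusz is living and takes 1/12.
Urszula predeceased; the 1/12 allotted to Urszula's branch passes to Urszula's issue by representation.
The 1/12 is divided into 4 equal shares of 1/48 among Zofia, Grzegorz, Tadeusz, Mieczyslaw.
Zofia is living and takes 1/48.
Grzegorz is living and takes 1/48.
Tadeusz predeceased; the 1/48 allotted to Tadeusz's branch passes to Tadeusz's issue by representation.
The 1/48 is divided into 3 equal shares of 1/144 among Halina, Pelagia, Danuta.
Halina is living and takes 1/144.
Pelagia predeceased; the 1/144 allotted to Pelagia's branch passes to Pelagia's issue by representation.
The 1/144 is divided into 4 equal shares of 1/576 among Waclaw, Czeslaw, Bogdan, Nadia.
Waclaw is living and takes 1/576.
Czeslaw is living and takes 1/576.
Bogdan is living and takes 1/576.
Nadia is living and takes 1/576.
Danuta is living and takes 1/144.
Mieczyslaw is living and takes 1/48.
Franciszka is living and takes 1/12.
Stanislawa predeceased; the 1/12 allotted to Stanislawa's branch passes to Stanislawa's issue by representation.
The 1/12 is divided into 3 equal shares of 1/36 among Radoslaw, Ludmila, Kazimierz.
Radoslaw is living and takes 1/36.
Ludmila is living and takes 1/36.
Kazimierz is living and takes 1/36.

Agnieszka 2/3; Bogdan 1/576; Czeslaw 1/576; Danuta 1/144; Franciszka 1/12; Grzegorz 1/48; Halina 1/144; Ireneusz 1/12; Kazimierz 1/36; Ludmila 1/36; Mieczyslaw 1/48; Nadia 1/576; Radoslaw 1/36; Waclaw 1/576; Zofia 1/48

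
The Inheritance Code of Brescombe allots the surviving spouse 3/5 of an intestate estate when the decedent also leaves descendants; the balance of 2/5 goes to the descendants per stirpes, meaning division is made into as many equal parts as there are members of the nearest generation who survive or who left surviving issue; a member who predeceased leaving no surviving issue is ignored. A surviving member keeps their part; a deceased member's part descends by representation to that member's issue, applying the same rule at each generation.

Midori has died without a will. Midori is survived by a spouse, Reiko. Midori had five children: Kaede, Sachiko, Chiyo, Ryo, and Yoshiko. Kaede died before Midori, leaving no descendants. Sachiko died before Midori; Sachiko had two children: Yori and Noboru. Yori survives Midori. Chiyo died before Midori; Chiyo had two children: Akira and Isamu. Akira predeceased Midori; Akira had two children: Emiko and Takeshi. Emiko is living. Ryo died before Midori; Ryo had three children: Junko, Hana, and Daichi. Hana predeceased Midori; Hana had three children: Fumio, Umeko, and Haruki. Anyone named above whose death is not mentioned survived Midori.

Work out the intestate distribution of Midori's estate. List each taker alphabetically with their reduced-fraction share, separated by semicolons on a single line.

Daichi 1/30; Emiko 1/40; Fumio 1/90; Haruki 1/90; Isamu 1/20; Junko 1/30; Noboru 1/20; Reiko 3/5; Takeshi 1/40; Umeko 1/90; Yori 1/20; Yoshiko 1/10

Reiko, as surviving spouse, takes 3/5.
The remaining 2/5 passes to Midori's descendants per stirpes.
Kaede left no surviving issue, so that branch lapses and is disregarded.
The 2/5 is divided into 4 equal shares of 1/10 among Sachiko, Chiyo, Ryo, Yoshiko.
Sachiko predeceased; the 1/10 allotted to Sachiko's branch passes to Sachiko's issue by representation.
The 1/10 is divided into 2 equal shares of 1/20 among Yori, Noboru.
Yori is living and takes 1/20.
Noboru is living and takes 1/20.
Chiyo predeceased; the 1/10 allotted to Chiyo's branch passes to Chiyo's issue by representation.
The 1/10 is divided into 2 equal shares of 1/20 among Akira, Isamu.
Akira predeceased; the 1/20 allotted to Akira's branch passes to Akira's issue by representation.
The 1/20 is divided into 2 equal shares of 1/40 among Emiko, Takeshi.
Emiko is living and takes 1/40.
Takeshi is living and takes 1/40.
Isamu is living and takes 1/20.
Ryo predeceased; the 1/10 allotted to Ryo's branch passes to Ryo's issue by representation.
The 1/10 is divided into 3 equal shares of 1/30 among Junko, Hana, Daichi.
Junko is living and takes 1/30.
Hana predeceased; the 1/30 allotted to Hana's branch passes to Hana's issue by representation.
The 1/30 is divided into 3 equal shares of 1/90 among Fumio, Umeko, Haruki.
Fumio is living and takes 1/90.
Umeko is living and takes 1/90.
Haruki is living and takes 1/90.
Daichi is living and takes 1/30.
Yoshiko is living and takes 1/10.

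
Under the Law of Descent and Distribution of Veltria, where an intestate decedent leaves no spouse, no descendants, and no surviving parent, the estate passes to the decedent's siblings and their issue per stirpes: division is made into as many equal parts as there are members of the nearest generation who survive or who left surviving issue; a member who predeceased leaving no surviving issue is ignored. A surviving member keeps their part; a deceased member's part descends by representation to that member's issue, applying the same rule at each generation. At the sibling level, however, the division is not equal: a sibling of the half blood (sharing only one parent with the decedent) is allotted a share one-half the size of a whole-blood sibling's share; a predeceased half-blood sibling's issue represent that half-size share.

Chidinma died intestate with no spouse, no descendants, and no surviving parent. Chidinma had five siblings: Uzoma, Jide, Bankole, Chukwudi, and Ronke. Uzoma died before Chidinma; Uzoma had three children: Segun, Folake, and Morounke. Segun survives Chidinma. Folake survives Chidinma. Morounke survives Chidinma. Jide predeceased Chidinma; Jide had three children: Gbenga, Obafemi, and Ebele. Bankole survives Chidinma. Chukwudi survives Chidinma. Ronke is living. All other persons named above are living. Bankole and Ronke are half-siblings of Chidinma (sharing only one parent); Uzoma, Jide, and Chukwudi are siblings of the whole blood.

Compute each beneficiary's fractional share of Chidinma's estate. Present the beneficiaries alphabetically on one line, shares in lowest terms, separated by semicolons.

Bankole 1/8; Chukwudi 1/4; Ebele 1/12; Folake 1/12; Gbenga 1/12; Morounke 1/12; Obafemi 1/12; Ronke 1/8; Segun 1/12

No spouse, descendants, or parent survives, so the estate passes to Chidinma's siblings per stirpes.
Half-blood siblings count for one-half the weight of whole-blood siblings at the initial division.
Dividing 1 in proportion to weights (total weight 4): Uzoma (weight 1) → 1/4; Jide (weight 1) → 1/4; Bankole (weight 1/2) → 1/8; Chukwudi (weight 1) → 1/4; Ronke (weight 1/2) → 1/8.
Uzoma predeceased; the 1/4 allotted to Uzoma's branch passes to Uzoma's issue by representation.
The 1/4 is divided into 3 equal shares of 1/12 among Segun, Folake, Morounke.
Segun is living and takes 1/12.
Folake is living and takes 1/12.
Morounke is living and takes 1/12.
Jide predeceased; the 1/4 allotted to Jide's branch passes to Jide's issue by representation.
The 1/4 is divided into 3 equal shares of 1/12 among Gbenga, Obafemi, Ebele.
Gbenga is living and takes 1/12.
Obafemi is living and takes 1/12.
Ebele is living and takes 1/12.
Bankole is living and takes 1/8.
Chukwudi is living and takes 1/4.
Ronke is living and takes 1/8.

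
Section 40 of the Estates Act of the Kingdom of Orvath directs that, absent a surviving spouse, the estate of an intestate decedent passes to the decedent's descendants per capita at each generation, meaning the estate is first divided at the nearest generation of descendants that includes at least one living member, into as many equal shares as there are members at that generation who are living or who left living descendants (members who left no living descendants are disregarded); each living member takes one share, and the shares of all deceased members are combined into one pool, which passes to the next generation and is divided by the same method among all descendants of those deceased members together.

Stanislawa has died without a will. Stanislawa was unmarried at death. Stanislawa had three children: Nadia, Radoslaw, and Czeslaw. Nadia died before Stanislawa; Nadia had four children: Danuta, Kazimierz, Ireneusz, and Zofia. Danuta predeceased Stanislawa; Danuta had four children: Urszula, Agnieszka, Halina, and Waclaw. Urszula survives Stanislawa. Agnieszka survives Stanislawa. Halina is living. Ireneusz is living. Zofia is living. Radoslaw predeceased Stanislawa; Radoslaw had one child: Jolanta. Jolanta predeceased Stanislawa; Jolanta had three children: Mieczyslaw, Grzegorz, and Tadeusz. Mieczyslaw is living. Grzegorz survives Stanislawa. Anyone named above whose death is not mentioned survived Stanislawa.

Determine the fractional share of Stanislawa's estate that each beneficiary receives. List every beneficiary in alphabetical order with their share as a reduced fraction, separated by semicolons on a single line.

There is no surviving spouse, so the entire estate passes to Stanislawa's descendants per capita at each generation.
At generation 1 (Nadia, Radoslaw, Czeslaw) there are 3 shares of (1)/3 = 1/3 each.
Living: Czeslaw — each takes 1/3.
Deceased: Nadia and Radoslaw. Their combined 2/3 is pooled and carried to generation 2.
At generation 2 (Danuta, Kazimierz, Ireneusz, Zofia, Jolanta) there are 5 shares of (2/3)/5 = 2/15 each.
Living: Kazimierz, Ireneusz, and Zofia — each takes 2/15.
Deceased: Danuta and Jolanta. Their combined 4/15 is pooled and carried to generation 3.
At generation 3 (Urszula, Agnieszka, Halina, Waclaw, Mieczyslaw, Grzegorz, Tadeusz) there are 7 shares of (4/15)/7 = 4/105 each.
Living: Urszula, Agnieszka, Halina, Waclaw, Mieczyslaw, Grzegorz, and Tadeusz — each takes 4/105.

Agnieszka 4/105; Czeslaw 1/3; Grzegorz 4/105; Halina 4/105; Ireneusz 2/15; Kazimierz 2/15; Mieczyslaw 4/105; Tadeusz 4/105; Urszula 4/105; Waclaw 4/105; Zofia 2/15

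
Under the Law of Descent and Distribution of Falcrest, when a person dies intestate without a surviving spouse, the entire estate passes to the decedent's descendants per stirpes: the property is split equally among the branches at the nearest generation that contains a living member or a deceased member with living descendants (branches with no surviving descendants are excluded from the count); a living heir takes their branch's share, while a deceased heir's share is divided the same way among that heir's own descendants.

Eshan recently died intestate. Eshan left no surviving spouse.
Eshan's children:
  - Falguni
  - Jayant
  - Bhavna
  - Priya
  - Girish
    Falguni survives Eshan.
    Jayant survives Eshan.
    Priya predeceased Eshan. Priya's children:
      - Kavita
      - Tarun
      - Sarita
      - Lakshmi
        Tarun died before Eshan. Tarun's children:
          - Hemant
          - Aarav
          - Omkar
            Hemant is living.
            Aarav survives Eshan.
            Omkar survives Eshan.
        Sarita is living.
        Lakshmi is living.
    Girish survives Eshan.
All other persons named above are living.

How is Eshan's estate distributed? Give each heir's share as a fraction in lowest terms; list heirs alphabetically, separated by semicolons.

There is no surviving spouse, so the entire estate passes to Eshan's descendants per stirpes.
The estate is divided into 5 equal shares of 1/5 among Falguni, Jayant, Bhavna, Priya, Girish.
Falguni is living and takes 1/5.
Jayant is living and takes 1/5.
Bhavna is living and takes 1/5.
Priya predeceased; the 1/5 allotted to Priya's branch passes to Priya's issue by representation.
The 1/5 is divided into 4 equal shares of 1/20 among Kavita, Tarun, Sarita, Lakshmi.
Kavita is living and takes 1/20.
Tarun predeceased; the 1/20 allotted to Tarun's branch passes to Tarun's issue by representation.
The 1/20 is divided into 3 equal shares of 1/60 among Hemant, Aarav, Omkar.
Hemant is living and takes 1/60.
Aarav is living and takes 1/60.
Omkar is living and takes 1/60.
Sarita is living and takes 1/20.
Lakshmi is living and takes 1/20.
Girish is living and takes 1/5.

Aarav 1/60; Bhavna 1/5; Falguni 1/5; Girish 1/5; Hemant 1/60; Jayant 1/5; Kavita 1/20; Lakshmi 1/20; Omkar 1/60; Sarita 1/20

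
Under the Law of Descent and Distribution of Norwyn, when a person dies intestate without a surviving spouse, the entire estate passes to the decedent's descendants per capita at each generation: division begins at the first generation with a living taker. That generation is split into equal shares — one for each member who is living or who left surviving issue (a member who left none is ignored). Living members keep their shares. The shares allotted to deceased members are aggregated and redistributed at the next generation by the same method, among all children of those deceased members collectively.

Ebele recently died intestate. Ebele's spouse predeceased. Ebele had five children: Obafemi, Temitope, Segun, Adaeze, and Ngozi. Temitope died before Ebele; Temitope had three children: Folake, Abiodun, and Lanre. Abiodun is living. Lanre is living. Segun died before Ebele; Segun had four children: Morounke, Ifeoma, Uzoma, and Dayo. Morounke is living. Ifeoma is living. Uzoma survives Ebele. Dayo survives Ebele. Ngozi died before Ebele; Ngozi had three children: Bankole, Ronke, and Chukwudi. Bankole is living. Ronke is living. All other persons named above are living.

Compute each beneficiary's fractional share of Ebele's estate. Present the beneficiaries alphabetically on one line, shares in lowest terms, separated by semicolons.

There is no surviving spouse, so the entire estate passes to Ebele's descendants per capita at each generation.
At generation 1 (Obafemi, Temitope, Segun, Adaeze, Ngozi) there are 5 shares of (1)/5 = 1/5 each.
Living: Obafemi and Adaeze — each takes 1/5.
Deceased: Temitope, Segun, and Ngozi. Their combined 3/5 is pooled and carried to generation 2.
At generation 2 (Folake, Abiodun, Lanre, Morounke, Ifeoma, Uzoma, Dayo, Bankole, Ronke, Chukwudi) there are 10 shares of (3/5)/10 = 3/50 each.
Living: Folake, Abiodun, Lanre, Morounke, Ifeoma, Uzoma, Dayo, Bankole, Ronke, and Chukwudi — each takes 3/50.

Abiodun 3/50; Adaeze 1/5; Bankole 3/50; Chukwudi 3/50; Dayo 3/50; Folake 3/50; Ifeoma 3/50; Lanre 3/50; Morounke 3/50; Obafemi 1/5; Ronke 3/50; Uzoma 3/50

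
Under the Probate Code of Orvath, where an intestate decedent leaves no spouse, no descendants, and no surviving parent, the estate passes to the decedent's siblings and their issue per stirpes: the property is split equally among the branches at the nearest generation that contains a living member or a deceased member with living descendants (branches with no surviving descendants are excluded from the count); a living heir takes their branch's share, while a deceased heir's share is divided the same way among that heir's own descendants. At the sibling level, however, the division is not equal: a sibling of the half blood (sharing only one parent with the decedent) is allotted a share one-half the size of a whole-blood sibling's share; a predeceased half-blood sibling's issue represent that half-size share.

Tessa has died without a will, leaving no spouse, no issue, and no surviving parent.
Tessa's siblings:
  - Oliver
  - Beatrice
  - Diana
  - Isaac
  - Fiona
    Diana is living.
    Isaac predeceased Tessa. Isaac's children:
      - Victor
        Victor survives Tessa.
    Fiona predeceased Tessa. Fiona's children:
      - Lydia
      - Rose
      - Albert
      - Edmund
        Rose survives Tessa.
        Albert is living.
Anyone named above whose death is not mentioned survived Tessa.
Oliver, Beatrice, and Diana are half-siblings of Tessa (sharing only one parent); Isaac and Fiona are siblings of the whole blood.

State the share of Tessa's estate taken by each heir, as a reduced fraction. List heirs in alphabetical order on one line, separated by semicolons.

Albert 1/14; Beatrice 1/7; Diana 1/7; Edmund 1/14; Lydia 1/14; Oliver 1/7; Rose 1/14; Victor 2/7

No spouse, descendants, or parent survives, so the estate passes to Tessa's siblings per stirpes.
Half-blood siblings count for one-half the weight of whole-blood siblings at the initial division.
Dividing 1 in proportion to weights (total weight 7/2): Oliver (weight 1/2) → 1/7; Beatrice (weight 1/2) → 1/7; Diana (weight 1/2) → 1/7; Isaac (weight 1) → 2/7; Fiona (weight 1) → 2/7.
Oliver is living and takes 1/7.
Beatrice is living and takes 1/7.
Diana is living and takes 1/7.
Isaac predeceased; the 2/7 allotted to Isaac's branch passes to Isaac's issue by representation.
Victor is the sole taker at this level and receives the full 2/7.
Fiona predeceased; the 2/7 allotted to Fiona's branch passes to Fiona's issue by representation.
The 2/7 is divided into 4 equal shares of 1/14 among Lydia, Rose, Albert, Edmund.
Lydia is living and takes 1/14.
Rose is living and takes 1/14.
Albert is living and takes 1/14.
Edmund is living and takes 1/14.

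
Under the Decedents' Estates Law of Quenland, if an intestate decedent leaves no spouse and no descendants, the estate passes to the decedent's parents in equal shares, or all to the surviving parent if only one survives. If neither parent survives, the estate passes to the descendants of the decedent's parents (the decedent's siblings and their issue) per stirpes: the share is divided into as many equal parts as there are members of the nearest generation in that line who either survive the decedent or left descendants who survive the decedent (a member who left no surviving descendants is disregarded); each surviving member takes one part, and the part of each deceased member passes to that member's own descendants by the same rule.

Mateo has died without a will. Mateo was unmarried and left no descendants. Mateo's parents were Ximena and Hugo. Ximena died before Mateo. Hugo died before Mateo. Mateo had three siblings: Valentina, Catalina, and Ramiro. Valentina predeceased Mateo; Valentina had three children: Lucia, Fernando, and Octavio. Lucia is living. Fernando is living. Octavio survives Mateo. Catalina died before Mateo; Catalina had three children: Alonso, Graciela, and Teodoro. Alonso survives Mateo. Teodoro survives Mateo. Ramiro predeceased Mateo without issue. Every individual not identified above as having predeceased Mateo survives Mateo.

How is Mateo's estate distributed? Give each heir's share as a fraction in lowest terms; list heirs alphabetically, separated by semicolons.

Neither parent survives and there are no descendants, so the estate passes to Mateo's siblings and their issue per stirpes.
Ramiro left no surviving issue, so that branch lapses and is disregarded.
The estate is divided into 2 equal shares of 1/2 among Valentina, Catalina.
Valentina predeceased; the 1/2 allotted to Valentina's branch passes to Valentina's issue by representation.
The 1/2 is divided into 3 equal shares of 1/6 among Lucia, Fernando, Octavio.
Lucia is living and takes 1/6.
Fernando is living and takes 1/6.
Octavio is living and takes 1/6.
Catalina predeceased; the 1/2 allotted to Catalina's branch passes to Catalina's issue by representation.
The 1/2 is divided into 3 equal shares of 1/6 among Alonso, Graciela, Teodoro.
Alonso is living and takes 1/6.
Graciela is living and takes 1/6.
Teodoro is living and takes 1/6.

Alonso 1/6; Fernando 1/6; Graciela 1/6; Lucia 1/6; Octavio 1/6; Teodoro 1/6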